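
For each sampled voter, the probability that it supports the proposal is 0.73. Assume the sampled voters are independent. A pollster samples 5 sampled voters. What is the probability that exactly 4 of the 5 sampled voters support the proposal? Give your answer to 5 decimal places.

0.38338

X ~ Binomial(n=5, p=0.73).
P(X=4) = C(5,4) · p^4 · (1−p)^1
= 5 · 0.28398 · 0.27 = 0.3833763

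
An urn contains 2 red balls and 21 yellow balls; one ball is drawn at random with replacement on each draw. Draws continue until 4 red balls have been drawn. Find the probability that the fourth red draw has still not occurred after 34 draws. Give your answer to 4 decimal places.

0.6576

Needing more than 34 draws ⇔ fewer than 4 successes in the first 34. With X ~ Binomial(34, 0.086957), P(Y > 34) = P(X ≤ 3).
  k=0: C(34,0)·0.086957^0·0.913043^34 = 0.045364
  k=1: C(34,1)·0.086957^1·0.913043^33 = 0.146892
  k=2: C(34,2)·0.086957^2·0.913043^32 = 0.230831
  k=3: C(34,3)·0.086957^3·0.913043^31 = 0.234495
P(X ≤ 3) = 0.657582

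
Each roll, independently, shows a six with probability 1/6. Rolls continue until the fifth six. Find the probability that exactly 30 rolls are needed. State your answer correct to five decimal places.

0.03202

Y = trial on which the fifth success occurs; negative binomial, r=5, p=0.166667.
P(Y=30) = C(29,4) · p^5 · (1−p)^25
= 23751 · 0.0001286 · 0.010483 = 0.0320180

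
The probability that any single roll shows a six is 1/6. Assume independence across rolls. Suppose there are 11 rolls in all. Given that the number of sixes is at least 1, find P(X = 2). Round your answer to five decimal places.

X ~ Binomial(11, 0.166667). Want P(X=2 | X≥1) = P(X=2) / P(X≥1).
P(X=2) = C(11,2)·0.166667^2·0.833333^9 = 0.2960936
P(X≥1) = 1 − 0.1345880 = 0.8654120
Ratio = 0.2960936 / 0.8654120 = 0.3421417

0.34214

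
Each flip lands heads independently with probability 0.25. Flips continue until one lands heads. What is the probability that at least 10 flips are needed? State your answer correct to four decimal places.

0.0751

Y = number of flips to the first success; geometric, p = 0.25.
P(Y > 9) = P(first 9 all fail) = (1−p)^9 = 0.075085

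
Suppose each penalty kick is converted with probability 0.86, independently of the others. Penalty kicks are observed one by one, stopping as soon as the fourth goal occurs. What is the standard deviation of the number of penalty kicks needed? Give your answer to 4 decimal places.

Y = total penalty kicks until the fourth success; negative binomial with r=4, p=0.86.
SD(Y) = √[r(1−p)/p²] = √(0.757166) = 0.870153

0.8702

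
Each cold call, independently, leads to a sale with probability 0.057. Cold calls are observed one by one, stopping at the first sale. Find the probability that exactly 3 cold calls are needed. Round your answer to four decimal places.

Geometric (trials to first success), p = 0.057.
P(Y = 3) = (1−p)^2 · p = 0.88925 · 0.057 = 0.050687

0.0507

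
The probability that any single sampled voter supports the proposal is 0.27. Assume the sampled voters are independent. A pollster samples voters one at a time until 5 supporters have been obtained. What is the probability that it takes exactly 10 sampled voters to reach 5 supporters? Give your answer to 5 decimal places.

0.03748

Y = trial on which the fifth success occurs; negative binomial, r=5, p=0.27.
P(Y=10) = C(9,4) · p^5 · (1−p)^5
= 126 · 0.0014349 · 0.20731 = 0.0374804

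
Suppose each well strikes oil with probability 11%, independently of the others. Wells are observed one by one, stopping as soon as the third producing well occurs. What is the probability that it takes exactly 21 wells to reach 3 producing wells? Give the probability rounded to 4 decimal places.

0.0310

Y = trial on which the third success occurs; negative binomial, r=3, p=0.11.
P(Y=21) = C(20,2) · p^3 · (1−p)^18
= 190 · 0.001331 · 0.12275 = 0.031042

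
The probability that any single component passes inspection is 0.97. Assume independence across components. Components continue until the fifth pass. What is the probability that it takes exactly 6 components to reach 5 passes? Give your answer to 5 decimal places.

Y = trial on which the fifth success occurs; negative binomial, r=5, p=0.97.
P(Y=6) = C(5,4) · p^5 · (1−p)^1
= 5 · 0.85873 · 0.03 = 0.1288101

0.12881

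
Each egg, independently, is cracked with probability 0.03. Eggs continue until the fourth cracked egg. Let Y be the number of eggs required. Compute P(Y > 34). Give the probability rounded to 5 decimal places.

Needing more than 34 eggs ⇔ fewer than 4 successes in the first 34. With X ~ Binomial(34, 0.03), P(Y > 34) = P(X ≤ 3).
  k=0: C(34,0)·0.03^0·0.97^34 = 0.3550087
  k=1: C(34,1)·0.03^1·0.97^33 = 0.3733081
  k=2: C(34,2)·0.03^2·0.97^32 = 0.1905026
  k=3: C(34,3)·0.03^3·0.97^31 = 0.0628462
P(X ≤ 3) = 0.9816656

0.98167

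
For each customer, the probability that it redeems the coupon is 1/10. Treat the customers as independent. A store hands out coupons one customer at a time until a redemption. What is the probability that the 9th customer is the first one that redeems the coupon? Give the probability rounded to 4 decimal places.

0.0430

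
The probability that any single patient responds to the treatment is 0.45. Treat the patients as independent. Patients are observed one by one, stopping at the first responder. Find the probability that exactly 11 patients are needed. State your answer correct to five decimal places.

0.00114

Geometric (trials to first success), p = 0.45.
P(Y = 11) = (1−p)^10 · p = 0.002533 · 0.45 = 0.0011398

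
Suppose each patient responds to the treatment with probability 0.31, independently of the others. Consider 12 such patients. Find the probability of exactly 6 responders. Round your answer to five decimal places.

X ~ Binomial(n=12, p=0.31).
P(X=6) = C(12,6) · p^6 · (1−p)^6
= 924 · 0.0008875 · 0.10792 = 0.0884987

0.08850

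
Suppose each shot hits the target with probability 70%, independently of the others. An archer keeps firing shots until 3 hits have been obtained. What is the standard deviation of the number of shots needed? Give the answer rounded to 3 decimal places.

1.355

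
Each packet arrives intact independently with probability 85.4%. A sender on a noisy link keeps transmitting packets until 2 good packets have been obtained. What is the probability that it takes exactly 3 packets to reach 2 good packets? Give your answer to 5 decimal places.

0.21296

Y = trial on which the second success occurs; negative binomial, r=2, p=0.854.
P(Y=3) = C(2,1) · p^2 · (1−p)^1
= 2 · 0.72932 · 0.146 = 0.2129603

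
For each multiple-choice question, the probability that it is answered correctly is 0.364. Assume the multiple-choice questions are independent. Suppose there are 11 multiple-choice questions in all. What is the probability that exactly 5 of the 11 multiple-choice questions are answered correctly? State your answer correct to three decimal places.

0.195

X ~ Binomial(n=11, p=0.364).
P(X=5) = C(11,5) · p^5 · (1−p)^6
= 462 · 0.0063901 · 0.066182 = 0.19539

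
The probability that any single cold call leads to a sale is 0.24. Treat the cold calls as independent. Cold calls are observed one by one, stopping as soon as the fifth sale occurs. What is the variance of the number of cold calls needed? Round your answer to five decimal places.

Y = total cold calls until the fifth success; negative binomial with r=5, p=0.24.
Var(Y) = r(1−p)/p² = 5·0.76 / 0.24² = 65.9722222

65.97222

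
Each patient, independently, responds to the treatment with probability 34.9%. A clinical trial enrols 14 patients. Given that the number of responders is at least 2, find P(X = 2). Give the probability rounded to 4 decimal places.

X ~ Binomial(14, 0.349). Want P(X=2 | X≥2) = P(X=2) / P(X≥2).
P(X=2) = C(14,2)·0.349^2·0.651^12 = 0.064219
P(X≥2) = 1 − 0.002455 − 0.018429 = 0.979115
Ratio = 0.064219 / 0.979115 = 0.065589

0.0656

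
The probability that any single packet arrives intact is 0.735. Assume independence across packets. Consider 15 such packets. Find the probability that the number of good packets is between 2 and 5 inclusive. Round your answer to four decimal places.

0.0013

X ~ Binomial(15, 0.735); P(2 ≤ X ≤ 5) = Σ C(15,k) p^k (1−p)^(15−k) over k:
  k=2: C(15,2)·0.735^2·0.265^13 = 0.000002
  k=3: C(15,3)·0.735^3·0.265^12 = 0.000022
  k=4: C(15,4)·0.735^4·0.265^11 = 0.000180
  k=5: C(15,5)·0.735^5·0.265^10 = 0.001100
Total = 0.001304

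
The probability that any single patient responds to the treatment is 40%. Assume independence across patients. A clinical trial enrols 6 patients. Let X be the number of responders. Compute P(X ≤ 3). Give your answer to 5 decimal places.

X ~ Binomial(6, 0.40); P(X ≤ 3) = Σ C(6,k) p^k (1−p)^(6−k) over k:
  k=0: C(6,0)·0.40^0·0.60^6 = 0.0466560
  k=1: C(6,1)·0.40^1·0.60^5 = 0.1866240
  k=2: C(6,2)·0.40^2·0.60^4 = 0.3110400
  k=3: C(6,3)·0.40^3·0.60^3 = 0.2764800
Total = 0.8208000

0.82080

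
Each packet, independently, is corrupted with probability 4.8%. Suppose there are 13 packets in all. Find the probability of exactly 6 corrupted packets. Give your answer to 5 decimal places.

X ~ Binomial(n=13, p=0.048).
P(X=6) = C(13,6) · p^6 · (1−p)^7
= 1716 · 1.2231e-08 · 0.70869 = 0.0000149

0.00001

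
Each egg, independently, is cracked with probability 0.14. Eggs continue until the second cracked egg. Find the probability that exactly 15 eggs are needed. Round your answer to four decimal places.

0.0386

Y = trial on which the second success occurs; negative binomial, r=2, p=0.14.
P(Y=15) = C(14,1) · p^2 · (1−p)^13
= 14 · 0.0196 · 0.14076 = 0.038625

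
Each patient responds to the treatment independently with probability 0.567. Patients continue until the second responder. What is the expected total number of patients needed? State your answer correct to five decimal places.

Y = total patients until the second success; negative binomial with r=2, p=0.567.
E[Y] = r / p = 2 / 0.567 = 3.5273369

3.52734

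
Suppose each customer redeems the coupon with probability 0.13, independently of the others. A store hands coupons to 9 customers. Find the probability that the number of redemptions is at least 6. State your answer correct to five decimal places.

0.00028

X ~ Binomial(9, 0.13); P(X ≥ 6) = Σ C(9,k) p^k (1−p)^(9−k) over k:
  k=6: C(9,6)·0.13^6·0.87^3 = 0.0002670
  k=7: C(9,7)·0.13^7·0.87^2 = 0.0000171
  k=8: C(9,8)·0.13^8·0.87^1 = 0.0000006
  k=9: C(9,9)·0.13^9·0.87^0 = 0.0000000
Total = 0.0002847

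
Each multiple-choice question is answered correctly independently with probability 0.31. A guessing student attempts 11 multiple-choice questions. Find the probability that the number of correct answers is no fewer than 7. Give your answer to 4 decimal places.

0.0260

X ~ Binomial(11, 0.31); P(X ≥ 7) = Σ C(11,k) p^k (1−p)^(11−k) over k:
  k=7: C(11,7)·0.31^7·0.69^4 = 0.020580
  k=8: C(11,8)·0.31^8·0.69^3 = 0.004623
  k=9: C(11,9)·0.31^9·0.69^2 = 0.000692
  k=10: C(11,10)·0.31^10·0.69^1 = 0.000062
  k=11: C(11,11)·0.31^11·0.69^0 = 0.000003
Total = 0.025960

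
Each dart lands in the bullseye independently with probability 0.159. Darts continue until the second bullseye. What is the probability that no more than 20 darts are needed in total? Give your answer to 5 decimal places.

0.85022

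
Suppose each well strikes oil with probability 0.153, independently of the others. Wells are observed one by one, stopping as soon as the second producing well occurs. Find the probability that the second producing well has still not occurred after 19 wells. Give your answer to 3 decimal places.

Needing more than 19 wells ⇔ fewer than 2 successes in the first 19. With X ~ Binomial(19, 0.153), P(Y > 19) = P(X ≤ 1).
  k=0: C(19,0)·0.153^0·0.847^19 = 0.04264
  k=1: C(19,1)·0.153^1·0.847^18 = 0.14633
P(X ≤ 1) = 0.18897

0.189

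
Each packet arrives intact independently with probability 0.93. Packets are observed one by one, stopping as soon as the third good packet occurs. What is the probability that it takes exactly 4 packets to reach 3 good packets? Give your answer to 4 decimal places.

Y = trial on which the third success occurs; negative binomial, r=3, p=0.93.
P(Y=4) = C(3,2) · p^3 · (1−p)^1
= 3 · 0.80436 · 0.07 = 0.168915

0.1689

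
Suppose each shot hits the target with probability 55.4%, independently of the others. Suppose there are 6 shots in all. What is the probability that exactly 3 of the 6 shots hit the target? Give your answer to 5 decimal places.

0.30169

X ~ Binomial(n=6, p=0.554).
P(X=3) = C(6,3) · p^3 · (1−p)^3
= 20 · 0.17003 · 0.088717 = 0.3016920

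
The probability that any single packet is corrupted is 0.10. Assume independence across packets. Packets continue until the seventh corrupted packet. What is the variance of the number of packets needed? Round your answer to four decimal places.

Y = total packets until the seventh success; negative binomial with r=7, p=0.10.
Var(Y) = r(1−p)/p² = 7·0.90 / 0.10² = 630.000000

630.0000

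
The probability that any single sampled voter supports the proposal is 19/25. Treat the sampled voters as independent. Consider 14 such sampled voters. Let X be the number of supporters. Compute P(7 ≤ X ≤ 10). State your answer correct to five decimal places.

0.43528

X ~ Binomial(14, 0.76); P(7 ≤ X ≤ 10) = Σ C(14,k) p^k (1−p)^(14−k) over k:
  k=7: C(14,7)·0.76^7·0.24^7 = 0.0230527
  k=8: C(14,8)·0.76^8·0.24^6 = 0.0638751
  k=9: C(14,9)·0.76^9·0.24^5 = 0.1348474
  k=10: C(14,10)·0.76^10·0.24^4 = 0.2135084
Total = 0.4352836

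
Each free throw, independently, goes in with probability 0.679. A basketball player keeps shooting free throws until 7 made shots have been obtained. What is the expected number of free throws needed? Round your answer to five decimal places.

10.30928

Y = total free throws until the seventh success; negative binomial with r=7, p=0.679.
E[Y] = r / p = 7 / 0.679 = 10.3092784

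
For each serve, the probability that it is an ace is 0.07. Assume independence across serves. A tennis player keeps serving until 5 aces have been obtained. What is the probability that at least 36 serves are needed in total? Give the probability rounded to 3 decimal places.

0.905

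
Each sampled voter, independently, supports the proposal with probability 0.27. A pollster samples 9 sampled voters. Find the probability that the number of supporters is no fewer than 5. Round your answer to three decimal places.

0.066

X ~ Binomial(9, 0.27); P(X ≥ 5) = Σ C(9,k) p^k (1−p)^(9−k) over k:
  k=5: C(9,5)·0.27^5·0.73^4 = 0.05134
  k=6: C(9,6)·0.27^6·0.73^3 = 0.01266
  k=7: C(9,7)·0.27^7·0.73^2 = 0.00201
  k=8: C(9,8)·0.27^8·0.73^1 = 0.00019
  k=9: C(9,9)·0.27^9·0.73^0 = 0.00001
Total = 0.06620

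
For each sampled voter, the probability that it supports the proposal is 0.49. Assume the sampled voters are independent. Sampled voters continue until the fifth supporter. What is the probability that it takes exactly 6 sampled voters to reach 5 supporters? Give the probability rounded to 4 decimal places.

Y = trial on which the fifth success occurs; negative binomial, r=5, p=0.49.
P(Y=6) = C(5,4) · p^5 · (1−p)^1
= 5 · 0.028248 · 0.51 = 0.072031

0.0720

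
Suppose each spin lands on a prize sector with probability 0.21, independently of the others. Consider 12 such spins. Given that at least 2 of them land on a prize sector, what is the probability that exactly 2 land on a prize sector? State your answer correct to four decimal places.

0.3663

X ~ Binomial(12, 0.21). Want P(X=2 | X≥2) = P(X=2) / P(X≥2).
P(X=2) = C(12,2)·0.21^2·0.79^10 = 0.275584
P(X≥2) = 1 − 0.059092 − 0.188494 = 0.752414
Ratio = 0.275584 / 0.752414 = 0.366266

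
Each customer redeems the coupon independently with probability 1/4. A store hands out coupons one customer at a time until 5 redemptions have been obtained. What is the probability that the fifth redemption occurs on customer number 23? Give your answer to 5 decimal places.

Y = trial on which the fifth success occurs; negative binomial, r=5, p=0.25.
P(Y=23) = C(22,4) · p^5 · (1−p)^18
= 7315 · 0.00097656 · 0.0056377 = 0.0402733

0.04027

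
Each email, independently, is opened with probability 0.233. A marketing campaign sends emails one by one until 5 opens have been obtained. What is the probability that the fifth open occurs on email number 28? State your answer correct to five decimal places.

Y = trial on which the fifth success occurs; negative binomial, r=5, p=0.233.
P(Y=28) = C(27,4) · p^5 · (1−p)^23
= 17550 · 0.00068672 · 0.0022402 = 0.0269992

0.02700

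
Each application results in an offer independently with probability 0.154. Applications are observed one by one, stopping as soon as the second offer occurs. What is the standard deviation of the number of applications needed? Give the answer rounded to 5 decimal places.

Y = total applications until the second success; negative binomial with r=2, p=0.154.
SD(Y) = √[r(1−p)/p²] = √(71.3442402) = 8.4465520

8.44655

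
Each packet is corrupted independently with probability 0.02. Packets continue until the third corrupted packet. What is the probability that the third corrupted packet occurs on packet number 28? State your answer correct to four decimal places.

Y = trial on which the third success occurs; negative binomial, r=3, p=0.02.
P(Y=28) = C(27,2) · p^3 · (1−p)^25
= 351 · 8e-06 · 0.60346 = 0.001695

0.0017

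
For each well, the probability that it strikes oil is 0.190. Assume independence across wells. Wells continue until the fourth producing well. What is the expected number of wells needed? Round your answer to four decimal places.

21.0526

Y = total wells until the fourth success; negative binomial with r=4, p=0.19.
E[Y] = r / p = 4 / 0.19 = 21.052632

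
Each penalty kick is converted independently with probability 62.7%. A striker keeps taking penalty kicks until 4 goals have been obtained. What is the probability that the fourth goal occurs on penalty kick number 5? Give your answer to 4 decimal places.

0.2306

Y = trial on which the fourth success occurs; negative binomial, r=4, p=0.627.
P(Y=5) = C(4,3) · p^4 · (1−p)^1
= 4 · 0.15455 · 0.373 = 0.230589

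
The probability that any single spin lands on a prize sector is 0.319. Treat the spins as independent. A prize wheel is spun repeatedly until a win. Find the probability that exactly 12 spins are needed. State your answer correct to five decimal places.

0.00466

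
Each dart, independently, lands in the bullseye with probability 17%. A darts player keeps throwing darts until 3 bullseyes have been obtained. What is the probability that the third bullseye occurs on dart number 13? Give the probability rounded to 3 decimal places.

0.050

Y = trial on which the third success occurs; negative binomial, r=3, p=0.17.
P(Y=13) = C(12,2) · p^3 · (1−p)^10
= 66 · 0.004913 · 0.15516 = 0.05031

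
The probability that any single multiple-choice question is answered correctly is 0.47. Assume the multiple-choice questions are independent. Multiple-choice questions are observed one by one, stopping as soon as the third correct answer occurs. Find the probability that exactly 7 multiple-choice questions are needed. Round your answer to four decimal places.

Y = trial on which the third success occurs; negative binomial, r=3, p=0.47.
P(Y=7) = C(6,2) · p^3 · (1−p)^4
= 15 · 0.10382 · 0.078905 = 0.122882

0.1229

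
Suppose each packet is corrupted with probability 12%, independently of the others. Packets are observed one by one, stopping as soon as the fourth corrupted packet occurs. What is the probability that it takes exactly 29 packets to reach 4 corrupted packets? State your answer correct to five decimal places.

0.02781

Y = trial on which the fourth success occurs; negative binomial, r=4, p=0.12.
P(Y=29) = C(28,3) · p^4 · (1−p)^25
= 3276 · 0.00020736 · 0.040932 = 0.0278058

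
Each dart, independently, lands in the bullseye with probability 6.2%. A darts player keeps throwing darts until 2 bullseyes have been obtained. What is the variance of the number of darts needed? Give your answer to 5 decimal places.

Y = total darts until the second success; negative binomial with r=2, p=0.062.
Var(Y) = r(1−p)/p² = 2·0.938 / 0.062² = 488.0332986

488.03330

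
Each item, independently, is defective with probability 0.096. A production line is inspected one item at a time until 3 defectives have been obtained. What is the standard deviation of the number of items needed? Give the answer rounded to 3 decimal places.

Y = total items until the third success; negative binomial with r=3, p=0.096.
SD(Y) = √[r(1−p)/p²] = √(294.27083) = 17.15432

17.154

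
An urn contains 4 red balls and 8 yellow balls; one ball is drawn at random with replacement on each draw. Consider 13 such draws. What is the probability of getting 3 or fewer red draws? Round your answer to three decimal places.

X ~ Binomial(13, 0.333333); P(X ≤ 3) = Σ C(13,k) p^k (1−p)^(13−k) over k:
  k=0: C(13,0)·0.333333^0·0.666667^13 = 0.00514
  k=1: C(13,1)·0.333333^1·0.666667^12 = 0.03340
  k=2: C(13,2)·0.333333^2·0.666667^11 = 0.10020
  k=3: C(13,3)·0.333333^3·0.666667^10 = 0.18369
Total = 0.32242

0.322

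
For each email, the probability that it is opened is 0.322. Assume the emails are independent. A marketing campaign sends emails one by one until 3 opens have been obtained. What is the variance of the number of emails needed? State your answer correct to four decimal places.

Y = total emails until the third success; negative binomial with r=3, p=0.322.
Var(Y) = r(1−p)/p² = 3·0.678 / 0.322² = 19.617299

19.6173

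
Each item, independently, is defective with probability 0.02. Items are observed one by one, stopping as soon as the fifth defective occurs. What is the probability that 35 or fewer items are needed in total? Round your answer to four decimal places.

Finishing within 35 items ⇔ at least 5 successes in the first 35. With X ~ Binomial(35, 0.02), P(Y ≤ 35) = 1 − P(X ≤ 4).
  k=0: C(35,0)·0.02^0·0.98^35 = 0.493075
  k=1: C(35,1)·0.02^1·0.98^34 = 0.352196
  k=2: C(35,2)·0.02^2·0.98^33 = 0.122191
  k=3: C(35,3)·0.02^3·0.98^32 = 0.027431
  k=4: C(35,4)·0.02^4·0.98^31 = 0.004478
1 − 0.999370 = 0.000630

0.0006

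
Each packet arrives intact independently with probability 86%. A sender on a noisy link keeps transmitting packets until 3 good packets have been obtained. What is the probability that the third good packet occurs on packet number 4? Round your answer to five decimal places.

0.26714

Y = trial on which the third success occurs; negative binomial, r=3, p=0.86.
P(Y=4) = C(3,2) · p^3 · (1−p)^1
= 3 · 0.63606 · 0.14 = 0.2671435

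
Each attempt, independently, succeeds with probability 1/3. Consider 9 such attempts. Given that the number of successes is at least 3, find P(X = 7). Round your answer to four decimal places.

0.0117

X ~ Binomial(9, 0.333333). Want P(X=7 | X≥3) = P(X=7) / P(X≥3).
P(X=7) = C(9,7)·0.333333^7·0.666667^2 = 0.007316
P(X≥3) = 1 − 0.026012 − 0.117055 − 0.234111 = 0.622822
Ratio = 0.007316 / 0.622822 = 0.011746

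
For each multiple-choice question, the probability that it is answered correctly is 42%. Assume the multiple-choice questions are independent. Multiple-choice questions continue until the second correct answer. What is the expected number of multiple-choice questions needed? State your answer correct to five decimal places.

Y = total multiple-choice questions until the second success; negative binomial with r=2, p=0.42.
E[Y] = r / p = 2 / 0.42 = 4.7619048

4.76190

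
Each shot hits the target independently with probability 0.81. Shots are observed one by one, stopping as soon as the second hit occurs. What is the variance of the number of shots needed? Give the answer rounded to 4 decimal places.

0.5792

Y = total shots until the second success; negative binomial with r=2, p=0.81.
Var(Y) = r(1−p)/p² = 2·0.19 / 0.81² = 0.579180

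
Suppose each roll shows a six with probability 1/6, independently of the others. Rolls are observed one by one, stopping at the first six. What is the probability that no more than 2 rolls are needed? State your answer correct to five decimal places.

0.30556

Y = number of rolls to the first success; geometric, p = 0.166667.
P(Y ≤ 2) = 1 − (1−p)^2 = 1 − 0.6944444 = 0.3055556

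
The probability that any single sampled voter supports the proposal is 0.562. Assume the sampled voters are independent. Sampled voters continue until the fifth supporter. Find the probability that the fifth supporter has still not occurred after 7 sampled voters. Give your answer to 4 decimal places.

0.6598

Needing more than 7 sampled voters ⇔ fewer than 5 successes in the first 7. With X ~ Binomial(7, 0.562), P(Y > 7) = P(X ≤ 4).
  k=0: C(7,0)·0.562^0·0.438^7 = 0.003093
  k=1: C(7,1)·0.562^1·0.438^6 = 0.027777
  k=2: C(7,2)·0.562^2·0.438^5 = 0.106921
  k=3: C(7,3)·0.562^3·0.438^4 = 0.228651
  k=4: C(7,4)·0.562^4·0.438^3 = 0.293383
P(X ≤ 4) = 0.659825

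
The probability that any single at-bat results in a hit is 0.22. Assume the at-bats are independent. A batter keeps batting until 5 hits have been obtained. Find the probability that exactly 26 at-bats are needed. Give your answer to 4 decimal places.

Y = trial on which the fifth success occurs; negative binomial, r=5, p=0.22.
P(Y=26) = C(25,4) · p^5 · (1−p)^21
= 12650 · 0.00051536 · 0.0054198 = 0.035334

0.0353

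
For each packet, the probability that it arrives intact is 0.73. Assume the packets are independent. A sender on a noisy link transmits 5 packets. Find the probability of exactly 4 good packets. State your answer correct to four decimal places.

0.3834

X ~ Binomial(n=5, p=0.73).
P(X=4) = C(5,4) · p^4 · (1−p)^1
= 5 · 0.28398 · 0.27 = 0.383376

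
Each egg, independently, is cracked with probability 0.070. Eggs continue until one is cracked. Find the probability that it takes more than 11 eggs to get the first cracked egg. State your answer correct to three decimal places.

0.450

Y = number of eggs to the first success; geometric, p = 0.07.
P(Y > 11) = P(first 11 all fail) = (1−p)^11 = 0.45010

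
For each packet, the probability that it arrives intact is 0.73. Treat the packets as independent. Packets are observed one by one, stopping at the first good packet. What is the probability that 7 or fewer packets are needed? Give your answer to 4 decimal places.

0.9999

Y = number of packets to the first success; geometric, p = 0.73.
P(Y ≤ 7) = 1 − (1−p)^7 = 1 − 0.000105 = 0.999895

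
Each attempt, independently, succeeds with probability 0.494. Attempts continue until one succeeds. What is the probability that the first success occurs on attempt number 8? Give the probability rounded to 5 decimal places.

0.00420

Geometric (trials to first success), p = 0.494.
P(Y = 8) = (1−p)^7 · p = 0.0084929 · 0.494 = 0.0041955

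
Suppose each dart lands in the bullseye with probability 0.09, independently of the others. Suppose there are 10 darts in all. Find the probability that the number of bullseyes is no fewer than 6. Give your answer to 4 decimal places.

X ~ Binomial(10, 0.09); P(X ≥ 6) = Σ C(10,k) p^k (1−p)^(10−k) over k:
  k=6: C(10,6)·0.09^6·0.91^4 = 0.000077
  k=7: C(10,7)·0.09^7·0.91^3 = 0.000004
  k=8: C(10,8)·0.09^8·0.91^2 = 0.000000
  k=9: C(10,9)·0.09^9·0.91^1 = 0.000000
  k=10: C(10,10)·0.09^10·0.91^0 = 0.000000
Total = 0.000081

0.0001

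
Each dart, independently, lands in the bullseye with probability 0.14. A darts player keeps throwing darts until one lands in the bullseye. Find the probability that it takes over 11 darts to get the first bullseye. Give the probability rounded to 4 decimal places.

0.1903

Y = number of darts to the first success; geometric, p = 0.14.
P(Y > 11) = P(first 11 all fail) = (1−p)^11 = 0.190319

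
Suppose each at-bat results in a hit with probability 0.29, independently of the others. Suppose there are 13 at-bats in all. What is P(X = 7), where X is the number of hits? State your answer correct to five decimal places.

0.03792

X ~ Binomial(n=13, p=0.29).
P(X=7) = C(13,7) · p^7 · (1−p)^6
= 1716 · 0.0001725 · 0.1281 = 0.0379187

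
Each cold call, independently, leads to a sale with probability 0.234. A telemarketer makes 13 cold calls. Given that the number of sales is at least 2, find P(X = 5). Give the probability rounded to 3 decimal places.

0.127

X ~ Binomial(13, 0.234). Want P(X=5 | X≥2) = P(X=5) / P(X≥2).
P(X=5) = C(13,5)·0.234^5·0.766^8 = 0.10703
P(X≥2) = 1 − 0.03126 − 0.12414 = 0.84460
Ratio = 0.10703 / 0.84460 = 0.12672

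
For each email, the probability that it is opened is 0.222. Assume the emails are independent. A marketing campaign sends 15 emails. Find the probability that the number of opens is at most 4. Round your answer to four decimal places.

X ~ Binomial(15, 0.222); P(X ≤ 4) = Σ C(15,k) p^k (1−p)^(15−k) over k:
  k=0: C(15,0)·0.222^0·0.778^15 = 0.023158
  k=1: C(15,1)·0.222^1·0.778^14 = 0.099119
  k=2: C(15,2)·0.222^2·0.778^13 = 0.197984
  k=3: C(15,3)·0.222^3·0.778^12 = 0.244808
  k=4: C(15,4)·0.222^4·0.778^11 = 0.209566
Total = 0.774635

0.7746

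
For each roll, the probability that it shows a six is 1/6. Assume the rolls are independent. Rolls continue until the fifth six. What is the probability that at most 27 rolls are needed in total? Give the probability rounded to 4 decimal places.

0.4765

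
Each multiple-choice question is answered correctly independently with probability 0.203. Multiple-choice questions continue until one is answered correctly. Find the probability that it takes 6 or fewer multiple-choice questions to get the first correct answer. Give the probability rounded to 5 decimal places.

0.74370

Y = number of multiple-choice questions to the first success; geometric, p = 0.203.
P(Y ≤ 6) = 1 − (1−p)^6 = 1 − 0.2563008 = 0.7436992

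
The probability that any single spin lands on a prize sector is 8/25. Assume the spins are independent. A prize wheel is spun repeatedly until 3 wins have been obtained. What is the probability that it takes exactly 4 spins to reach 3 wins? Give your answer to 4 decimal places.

Y = trial on which the third success occurs; negative binomial, r=3, p=0.32.
P(Y=4) = C(3,2) · p^3 · (1−p)^1
= 3 · 0.032768 · 0.68 = 0.066847

0.0668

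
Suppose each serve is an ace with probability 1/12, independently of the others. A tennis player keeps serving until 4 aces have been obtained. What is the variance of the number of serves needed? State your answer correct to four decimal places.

528.0000

Y = total serves until the fourth success; negative binomial with r=4, p=0.083333.
Var(Y) = r(1−p)/p² = 4·0.916667 / 0.083333² = 528.000000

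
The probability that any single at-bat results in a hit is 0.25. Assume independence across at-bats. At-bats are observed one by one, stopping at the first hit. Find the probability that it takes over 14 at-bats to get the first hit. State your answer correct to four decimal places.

Y = number of at-bats to the first success; geometric, p = 0.25.
P(Y > 14) = P(first 14 all fail) = (1−p)^14 = 0.017818

0.0178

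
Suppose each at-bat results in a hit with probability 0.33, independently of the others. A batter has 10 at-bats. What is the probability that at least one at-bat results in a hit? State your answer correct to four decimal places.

0.9818

P(at least one) = 1 − P(none) = 1 − (1 − 0.33)^10
= 1 − 0.018228 = 0.981772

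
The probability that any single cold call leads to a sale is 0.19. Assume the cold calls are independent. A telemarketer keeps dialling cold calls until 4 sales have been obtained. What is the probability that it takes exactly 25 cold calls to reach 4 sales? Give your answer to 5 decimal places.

0.03158

Y = trial on which the fourth success occurs; negative binomial, r=4, p=0.19.
P(Y=25) = C(24,3) · p^4 · (1−p)^21
= 2024 · 0.0013032 · 0.011973 = 0.0315799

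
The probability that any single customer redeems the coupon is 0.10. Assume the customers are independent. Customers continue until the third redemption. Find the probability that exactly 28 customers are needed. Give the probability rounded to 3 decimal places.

0.025

Y = trial on which the third success occurs; negative binomial, r=3, p=0.10.
P(Y=28) = C(27,2) · p^3 · (1−p)^25
= 351 · 0.001 · 0.07179 = 0.02520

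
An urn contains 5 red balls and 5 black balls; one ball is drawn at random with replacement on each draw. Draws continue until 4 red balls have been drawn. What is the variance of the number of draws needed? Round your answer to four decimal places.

8.0000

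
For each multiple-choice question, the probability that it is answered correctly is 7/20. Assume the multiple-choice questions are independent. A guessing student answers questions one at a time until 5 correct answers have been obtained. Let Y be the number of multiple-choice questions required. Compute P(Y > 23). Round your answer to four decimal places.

Needing more than 23 multiple-choice questions ⇔ fewer than 5 successes in the first 23. With X ~ Binomial(23, 0.35), P(Y > 23) = P(X ≤ 4).
  k=0: C(23,0)·0.35^0·0.65^23 = 0.000050
  k=1: C(23,1)·0.35^1·0.65^22 = 0.000616
  k=2: C(23,2)·0.35^2·0.65^21 = 0.003651
  k=3: C(23,3)·0.35^3·0.65^20 = 0.013762
  k=4: C(23,4)·0.35^4·0.65^19 = 0.037052
P(X ≤ 4) = 0.055132

0.0551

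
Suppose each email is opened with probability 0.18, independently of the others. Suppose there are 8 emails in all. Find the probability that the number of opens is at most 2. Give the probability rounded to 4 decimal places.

X ~ Binomial(8, 0.18); P(X ≤ 2) = Σ C(8,k) p^k (1−p)^(8−k) over k:
  k=0: C(8,0)·0.18^0·0.82^8 = 0.204414
  k=1: C(8,1)·0.18^1·0.82^7 = 0.358971
  k=2: C(8,2)·0.18^2·0.82^6 = 0.275795
Total = 0.839180

0.8392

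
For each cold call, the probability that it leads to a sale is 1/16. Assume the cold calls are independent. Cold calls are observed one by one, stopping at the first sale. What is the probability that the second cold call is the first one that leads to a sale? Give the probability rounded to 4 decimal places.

0.0586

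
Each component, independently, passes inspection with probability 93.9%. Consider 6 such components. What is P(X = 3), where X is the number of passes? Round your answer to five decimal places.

X ~ Binomial(n=6, p=0.939).
P(X=3) = C(6,3) · p^3 · (1−p)^3
= 20 · 0.82794 · 0.00022698 = 0.0037585

0.00376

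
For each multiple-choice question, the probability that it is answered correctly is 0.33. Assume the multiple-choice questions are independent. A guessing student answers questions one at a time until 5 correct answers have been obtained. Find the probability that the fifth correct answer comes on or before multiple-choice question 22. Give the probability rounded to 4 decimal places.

0.8982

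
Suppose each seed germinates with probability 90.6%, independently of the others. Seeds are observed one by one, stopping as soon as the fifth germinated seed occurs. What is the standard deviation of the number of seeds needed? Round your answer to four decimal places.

Y = total seeds until the fifth success; negative binomial with r=5, p=0.906.
SD(Y) = √[r(1−p)/p²] = √(0.572587) = 0.756695

0.7567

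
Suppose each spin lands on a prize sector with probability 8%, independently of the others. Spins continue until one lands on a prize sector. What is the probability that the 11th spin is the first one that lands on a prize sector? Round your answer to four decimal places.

0.0348

Geometric (trials to first success), p = 0.08.
P(Y = 11) = (1−p)^10 · p = 0.43439 · 0.08 = 0.034751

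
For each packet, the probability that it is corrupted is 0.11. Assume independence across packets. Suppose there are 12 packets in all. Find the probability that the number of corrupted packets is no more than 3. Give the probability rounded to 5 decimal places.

0.96492

X ~ Binomial(12, 0.11); P(X ≤ 3) = Σ C(12,k) p^k (1−p)^(12−k) over k:
  k=0: C(12,0)·0.11^0·0.89^12 = 0.2469904
  k=1: C(12,1)·0.11^1·0.89^11 = 0.3663228
  k=2: C(12,2)·0.11^2·0.89^10 = 0.2490172
  k=3: C(12,3)·0.11^3·0.89^9 = 0.1025914
Total = 0.9649218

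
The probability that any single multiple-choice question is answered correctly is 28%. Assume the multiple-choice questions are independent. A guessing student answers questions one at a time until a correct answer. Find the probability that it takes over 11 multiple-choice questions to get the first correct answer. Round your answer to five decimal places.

0.02696

Y = number of multiple-choice questions to the first success; geometric, p = 0.28.
P(Y > 11) = P(first 11 all fail) = (1−p)^11 = 0.0269561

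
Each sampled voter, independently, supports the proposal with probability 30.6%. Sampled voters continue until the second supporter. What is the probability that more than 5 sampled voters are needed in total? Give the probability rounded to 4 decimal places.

0.5159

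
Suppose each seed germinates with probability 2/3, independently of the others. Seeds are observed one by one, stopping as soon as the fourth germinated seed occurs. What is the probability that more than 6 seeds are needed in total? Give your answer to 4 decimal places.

Needing more than 6 seeds ⇔ fewer than 4 successes in the first 6. With X ~ Binomial(6, 0.666667), P(Y > 6) = P(X ≤ 3).
  k=0: C(6,0)·0.666667^0·0.333333^6 = 0.001372
  k=1: C(6,1)·0.666667^1·0.333333^5 = 0.016461
  k=2: C(6,2)·0.666667^2·0.333333^4 = 0.082305
  k=3: C(6,3)·0.666667^3·0.333333^3 = 0.219479
P(X ≤ 3) = 0.319616

0.3196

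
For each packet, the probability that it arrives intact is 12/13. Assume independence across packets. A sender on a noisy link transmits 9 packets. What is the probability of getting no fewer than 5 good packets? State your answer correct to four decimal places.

0.9997

X ~ Binomial(9, 0.923077); P(X ≥ 5) = Σ C(9,k) p^k (1−p)^(9−k) over k:
  k=5: C(9,5)·0.923077^5·0.076923^4 = 0.002957
  k=6: C(9,6)·0.923077^6·0.076923^3 = 0.023652
  k=7: C(9,7)·0.923077^7·0.076923^2 = 0.121641
  k=8: C(9,8)·0.923077^8·0.076923^1 = 0.364924
  k=9: C(9,9)·0.923077^9·0.076923^0 = 0.486565
Total = 0.999739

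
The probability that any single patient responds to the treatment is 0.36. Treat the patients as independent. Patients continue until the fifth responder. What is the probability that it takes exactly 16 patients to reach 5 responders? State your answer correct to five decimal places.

Y = trial on which the fifth success occurs; negative binomial, r=5, p=0.36.
P(Y=16) = C(15,4) · p^5 · (1−p)^11
= 1365 · 0.0060466 · 0.0073787 = 0.0609011

0.06090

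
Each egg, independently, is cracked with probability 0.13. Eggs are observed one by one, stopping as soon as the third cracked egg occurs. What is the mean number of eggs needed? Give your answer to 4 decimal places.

Y = total eggs until the third success; negative binomial with r=3, p=0.13.
E[Y] = r / p = 3 / 0.13 = 23.076923

23.0769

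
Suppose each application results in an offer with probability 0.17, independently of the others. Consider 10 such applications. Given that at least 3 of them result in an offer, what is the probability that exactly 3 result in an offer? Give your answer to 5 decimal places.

X ~ Binomial(10, 0.17). Want P(X=3 | X≥3) = P(X=3) / P(X≥3).
P(X=3) = C(10,3)·0.17^3·0.83^7 = 0.1599833
P(X≥3) = 1 − 0.1551604 − 0.3177984 − 0.2929106 = 0.2341305
Ratio = 0.1599833 / 0.2341305 = 0.6833081

0.68331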